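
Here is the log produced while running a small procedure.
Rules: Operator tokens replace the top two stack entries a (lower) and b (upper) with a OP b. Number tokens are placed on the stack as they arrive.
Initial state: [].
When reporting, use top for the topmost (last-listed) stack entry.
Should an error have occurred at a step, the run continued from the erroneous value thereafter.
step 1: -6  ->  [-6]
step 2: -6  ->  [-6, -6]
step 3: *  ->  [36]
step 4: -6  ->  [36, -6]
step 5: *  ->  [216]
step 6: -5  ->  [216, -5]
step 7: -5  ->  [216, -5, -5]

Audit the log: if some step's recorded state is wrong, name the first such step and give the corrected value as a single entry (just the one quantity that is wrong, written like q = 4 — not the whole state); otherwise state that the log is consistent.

step 1: push -6: top = -6 -> no discrepancy
step 2: push -6: top = -6 -> checks out
step 3: -6 * -6 = 36 -> consistent with the log
step 4: push -6: top = -6 -> in agreement
step 5: 36 * -6 = -216 -> first mismatch against the log
That makes step 5 the first incorrect line — top = -216 is what it should show.

step 5, top = -216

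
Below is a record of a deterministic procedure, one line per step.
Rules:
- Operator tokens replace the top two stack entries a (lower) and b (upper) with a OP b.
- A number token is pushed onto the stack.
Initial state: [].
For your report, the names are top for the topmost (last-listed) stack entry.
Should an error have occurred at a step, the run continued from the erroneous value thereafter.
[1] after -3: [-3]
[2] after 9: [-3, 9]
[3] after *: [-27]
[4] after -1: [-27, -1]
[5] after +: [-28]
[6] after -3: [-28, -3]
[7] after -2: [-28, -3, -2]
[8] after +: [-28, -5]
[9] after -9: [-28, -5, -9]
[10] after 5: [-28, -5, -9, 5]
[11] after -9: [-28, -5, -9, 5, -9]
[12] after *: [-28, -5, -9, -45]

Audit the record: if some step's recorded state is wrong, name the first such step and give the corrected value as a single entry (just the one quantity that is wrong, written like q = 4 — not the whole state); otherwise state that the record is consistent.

step 1: push -3: top = -3 -> in agreement
step 2: push 9: top = 9 -> matches
step 3: -3 * 9 = -27 -> confirmed correct
step 4: push -1: top = -1 -> same as recorded
step 5: -27 + -1 = -28 -> same as recorded
step 6: push -3: top = -3 -> consistent with the record
step 7: push -2: top = -2 -> in agreement
step 8: -3 + -2 = -5 -> same as recorded
step 9: push -9: top = -9 -> verified
step 10: push 5: top = 5 -> agrees with the record
step 11: push -9: top = -9 -> consistent with the record
step 12: 5 * -9 = -45 -> agrees with the record
Every step is consistent.

no error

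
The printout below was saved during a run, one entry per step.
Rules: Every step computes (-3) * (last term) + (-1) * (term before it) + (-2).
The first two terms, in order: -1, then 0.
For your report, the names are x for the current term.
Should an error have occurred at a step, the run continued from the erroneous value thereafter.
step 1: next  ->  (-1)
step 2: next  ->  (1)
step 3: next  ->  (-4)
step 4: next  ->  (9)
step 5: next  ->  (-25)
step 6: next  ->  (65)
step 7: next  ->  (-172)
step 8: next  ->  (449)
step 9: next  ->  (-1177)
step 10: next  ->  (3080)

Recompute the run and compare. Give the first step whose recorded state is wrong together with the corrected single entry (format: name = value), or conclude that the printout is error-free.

1. x = -3*(0) + (-1)*(-1) + (-2) = -1 (verified)
2. x = -3*(-1) + (-1)*(0) + (-2) = 1 (exactly as logged)
3. x = -3*(1) + (-1)*(-1) + (-2) = -4 (checks out)
4. x = -3*(-4) + (-1)*(1) + (-2) = 9 (agrees with the printout)
5. x = -3*(9) + (-1)*(-4) + (-2) = -25 (agrees with the printout)
6. x = -3*(-25) + (-1)*(9) + (-2) = 64 (this is not what the printout shows)
Step 6 is the first one off; corrected, x = 64.

step 6, x = 64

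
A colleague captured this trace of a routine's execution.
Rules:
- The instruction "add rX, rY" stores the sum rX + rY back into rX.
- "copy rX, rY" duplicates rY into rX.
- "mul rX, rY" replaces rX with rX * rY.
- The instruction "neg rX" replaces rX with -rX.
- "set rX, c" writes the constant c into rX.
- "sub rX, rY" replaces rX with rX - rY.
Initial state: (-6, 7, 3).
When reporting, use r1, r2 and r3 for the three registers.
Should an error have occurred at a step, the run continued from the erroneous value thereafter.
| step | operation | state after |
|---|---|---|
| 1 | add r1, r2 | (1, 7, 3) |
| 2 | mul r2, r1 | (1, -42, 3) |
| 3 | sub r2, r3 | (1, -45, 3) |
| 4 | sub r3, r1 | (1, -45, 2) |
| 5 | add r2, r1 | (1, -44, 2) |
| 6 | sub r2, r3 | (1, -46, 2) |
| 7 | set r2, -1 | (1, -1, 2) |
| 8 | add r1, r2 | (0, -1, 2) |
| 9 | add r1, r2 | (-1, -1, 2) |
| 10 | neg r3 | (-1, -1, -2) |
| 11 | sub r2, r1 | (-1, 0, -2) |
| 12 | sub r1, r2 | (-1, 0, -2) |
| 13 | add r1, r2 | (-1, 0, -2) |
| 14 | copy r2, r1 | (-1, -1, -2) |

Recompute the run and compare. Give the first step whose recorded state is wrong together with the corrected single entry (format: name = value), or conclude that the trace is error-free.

step 2, r2 = 7

1. r1 = -6 + 7 = 1 (agrees with the trace)
2. r2 = 7 * 1 = 7 (a discrepancy with the trace)
The audit stops at step 2: the recorded entry is wrong and should be r2 = 7.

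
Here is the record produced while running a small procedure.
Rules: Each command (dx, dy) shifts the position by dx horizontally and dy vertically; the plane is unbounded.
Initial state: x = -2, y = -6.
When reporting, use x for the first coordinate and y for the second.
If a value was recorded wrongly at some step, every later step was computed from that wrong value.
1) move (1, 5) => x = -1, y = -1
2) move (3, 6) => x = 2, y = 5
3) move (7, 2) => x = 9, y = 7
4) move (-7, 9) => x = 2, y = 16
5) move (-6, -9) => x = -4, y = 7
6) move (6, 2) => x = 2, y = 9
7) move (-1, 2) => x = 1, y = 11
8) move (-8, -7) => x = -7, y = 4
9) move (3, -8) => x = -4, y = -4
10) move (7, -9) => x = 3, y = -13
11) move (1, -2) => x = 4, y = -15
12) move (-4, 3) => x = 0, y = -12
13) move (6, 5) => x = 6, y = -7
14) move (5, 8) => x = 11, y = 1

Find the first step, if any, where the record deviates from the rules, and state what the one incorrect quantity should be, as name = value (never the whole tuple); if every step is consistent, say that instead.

Recomputing the run from the initial state:
step 1: x = -1, y = -1
step 2: x = 2, y = 5
step 3: x = 9, y = 7
step 4: x = 2, y = 16
step 5: x = -4, y = 7
step 6: x = 2, y = 9
step 7: x = 1, y = 11
step 8: x = -7, y = 4
step 9: x = -4, y = -4
step 10: x = 3, y = -13
step 11: x = 4, y = -15
step 12: x = 0, y = -12
step 13: x = 6, y = -7
step 14: x = 11, y = 1
This matches the record at every step.

no error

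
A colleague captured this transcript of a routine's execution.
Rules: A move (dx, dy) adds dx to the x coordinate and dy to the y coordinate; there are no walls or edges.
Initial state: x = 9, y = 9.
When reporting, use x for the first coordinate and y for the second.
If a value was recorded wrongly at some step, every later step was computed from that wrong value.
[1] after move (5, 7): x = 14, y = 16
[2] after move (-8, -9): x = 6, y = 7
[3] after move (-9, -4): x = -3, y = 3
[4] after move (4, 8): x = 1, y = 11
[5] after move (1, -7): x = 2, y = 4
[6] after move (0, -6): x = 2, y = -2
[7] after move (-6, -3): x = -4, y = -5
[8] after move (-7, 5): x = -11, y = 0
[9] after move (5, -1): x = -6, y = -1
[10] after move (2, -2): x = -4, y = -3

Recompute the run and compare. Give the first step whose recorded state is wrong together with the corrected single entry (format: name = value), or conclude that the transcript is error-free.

no error

Recomputing the run from the initial state:
step 1: x = 14, y = 16
step 2: x = 6, y = 7
step 3: x = -3, y = 3
step 4: x = 1, y = 11
step 5: x = 2, y = 4
step 6: x = 2, y = -2
step 7: x = -4, y = -5
step 8: x = -11, y = 0
step 9: x = -6, y = -1
step 10: x = -4, y = -3
This matches the transcript at every step.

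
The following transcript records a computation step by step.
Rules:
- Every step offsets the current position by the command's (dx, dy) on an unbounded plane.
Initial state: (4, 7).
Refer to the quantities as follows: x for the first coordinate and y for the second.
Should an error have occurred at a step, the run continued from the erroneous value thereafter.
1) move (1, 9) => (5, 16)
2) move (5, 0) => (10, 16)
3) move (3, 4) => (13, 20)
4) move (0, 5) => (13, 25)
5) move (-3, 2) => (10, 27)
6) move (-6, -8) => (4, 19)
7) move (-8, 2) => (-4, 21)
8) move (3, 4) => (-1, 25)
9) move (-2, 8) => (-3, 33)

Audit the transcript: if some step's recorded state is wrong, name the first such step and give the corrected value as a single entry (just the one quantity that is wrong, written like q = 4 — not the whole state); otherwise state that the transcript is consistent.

no error

Recomputing the run from the initial state:
step 1: x = 5, y = 16
step 2: x = 10, y = 16
step 3: x = 13, y = 20
step 4: x = 13, y = 25
step 5: x = 10, y = 27
step 6: x = 4, y = 19
step 7: x = -4, y = 21
step 8: x = -1, y = 25
step 9: x = -3, y = 33
This matches the transcript at every step.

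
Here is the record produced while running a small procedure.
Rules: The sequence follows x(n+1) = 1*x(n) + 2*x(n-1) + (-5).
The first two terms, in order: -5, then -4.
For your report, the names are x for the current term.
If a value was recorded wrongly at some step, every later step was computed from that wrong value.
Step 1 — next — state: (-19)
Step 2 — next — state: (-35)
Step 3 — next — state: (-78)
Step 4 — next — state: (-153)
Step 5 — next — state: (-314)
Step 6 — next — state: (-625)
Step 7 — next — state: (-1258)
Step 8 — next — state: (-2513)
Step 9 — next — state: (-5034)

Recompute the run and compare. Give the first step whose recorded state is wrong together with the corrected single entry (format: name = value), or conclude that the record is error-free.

step 2, x = -32

Step 1: x = 1*(-4) + (2)*(-5) + (-5) = -19 — same as recorded.
Step 2: x = 1*(-19) + (2)*(-4) + (-5) = -32 — the record disagrees here.
First deviation found at step 2; the corrected entry is x = -32.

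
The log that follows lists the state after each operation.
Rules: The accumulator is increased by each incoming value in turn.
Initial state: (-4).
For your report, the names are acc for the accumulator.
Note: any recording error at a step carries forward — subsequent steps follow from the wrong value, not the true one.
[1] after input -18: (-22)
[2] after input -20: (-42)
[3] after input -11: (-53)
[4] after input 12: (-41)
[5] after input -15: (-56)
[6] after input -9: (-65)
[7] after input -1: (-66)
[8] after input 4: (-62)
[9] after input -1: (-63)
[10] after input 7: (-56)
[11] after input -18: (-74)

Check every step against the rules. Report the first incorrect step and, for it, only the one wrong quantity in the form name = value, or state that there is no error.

Step 1: acc = -4 + -18 = -22 — exactly as logged.
Step 2: acc = -22 + -20 = -42 — consistent with the log.
Step 3: acc = -42 + -11 = -53 — consistent with the log.
Step 4: acc = -53 + 12 = -41 — matches.
Step 5: acc = -41 + -15 = -56 — verified.
Step 6: acc = -56 + -9 = -65 — exactly as logged.
Step 7: acc = -65 + -1 = -66 — no discrepancy.
Step 8: acc = -66 + 4 = -62 — verified.
Step 9: acc = -62 + -1 = -63 — no discrepancy.
Step 10: acc = -63 + 7 = -56 — confirmed correct.
Step 11: acc = -56 + -18 = -74 — confirmed correct.
Each recorded entry agrees with the recomputation.

no error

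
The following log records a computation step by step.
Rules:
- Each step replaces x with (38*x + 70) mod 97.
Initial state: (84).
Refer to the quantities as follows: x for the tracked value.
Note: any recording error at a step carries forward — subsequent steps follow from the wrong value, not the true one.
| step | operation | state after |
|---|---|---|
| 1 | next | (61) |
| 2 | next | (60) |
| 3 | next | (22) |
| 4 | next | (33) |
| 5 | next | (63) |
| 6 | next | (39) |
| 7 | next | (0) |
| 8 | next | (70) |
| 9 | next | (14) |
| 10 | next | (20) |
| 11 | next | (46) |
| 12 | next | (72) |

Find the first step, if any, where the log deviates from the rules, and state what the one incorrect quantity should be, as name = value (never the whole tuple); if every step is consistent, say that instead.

step 11, x = 54

1. x = (38*84 + 70) mod 97 = 61 (consistent with the log)
2. x = (38*61 + 70) mod 97 = 60 (exactly as logged)
3. x = (38*60 + 70) mod 97 = 22 (matches)
4. x = (38*22 + 70) mod 97 = 33 (agrees with the log)
5. x = (38*33 + 70) mod 97 = 63 (checks out)
6. x = (38*63 + 70) mod 97 = 39 (consistent with the log)
7. x = (38*39 + 70) mod 97 = 0 (matches)
8. x = (38*0 + 70) mod 97 = 70 (consistent with the log)
9. x = (38*70 + 70) mod 97 = 14 (agrees with the log)
10. x = (38*14 + 70) mod 97 = 20 (confirmed correct)
11. x = (38*20 + 70) mod 97 = 54 (the log disagrees here)
So the first discrepancy is step 11, where the right value is x = 54.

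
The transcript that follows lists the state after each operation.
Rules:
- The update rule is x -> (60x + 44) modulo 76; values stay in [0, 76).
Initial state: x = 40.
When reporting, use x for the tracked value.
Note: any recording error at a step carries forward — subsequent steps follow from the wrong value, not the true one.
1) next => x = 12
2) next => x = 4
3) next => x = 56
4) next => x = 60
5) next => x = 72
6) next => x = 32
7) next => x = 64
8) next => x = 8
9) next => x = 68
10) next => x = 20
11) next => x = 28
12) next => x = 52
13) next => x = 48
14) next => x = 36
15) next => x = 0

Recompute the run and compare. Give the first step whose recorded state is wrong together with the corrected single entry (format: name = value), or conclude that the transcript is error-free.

step 1: x = (60*40 + 44) mod 76 = 12 -> exactly as logged
step 2: x = (60*12 + 44) mod 76 = 4 -> confirmed correct
step 3: x = (60*4 + 44) mod 76 = 56 -> consistent with the transcript
step 4: x = (60*56 + 44) mod 76 = 60 -> confirmed correct
step 5: x = (60*60 + 44) mod 76 = 72 -> confirmed correct
step 6: x = (60*72 + 44) mod 76 = 32 -> matches
step 7: x = (60*32 + 44) mod 76 = 64 -> same as recorded
step 8: x = (60*64 + 44) mod 76 = 8 -> exactly as logged
step 9: x = (60*8 + 44) mod 76 = 68 -> confirmed correct
step 10: x = (60*68 + 44) mod 76 = 20 -> matches
step 11: x = (60*20 + 44) mod 76 = 28 -> agrees with the transcript
step 12: x = (60*28 + 44) mod 76 = 52 -> consistent with the transcript
step 13: x = (60*52 + 44) mod 76 = 48 -> same as recorded
step 14: x = (60*48 + 44) mod 76 = 36 -> confirmed correct
step 15: x = (60*36 + 44) mod 76 = 0 -> exactly as logged
Each recorded entry agrees with the recomputation.

no error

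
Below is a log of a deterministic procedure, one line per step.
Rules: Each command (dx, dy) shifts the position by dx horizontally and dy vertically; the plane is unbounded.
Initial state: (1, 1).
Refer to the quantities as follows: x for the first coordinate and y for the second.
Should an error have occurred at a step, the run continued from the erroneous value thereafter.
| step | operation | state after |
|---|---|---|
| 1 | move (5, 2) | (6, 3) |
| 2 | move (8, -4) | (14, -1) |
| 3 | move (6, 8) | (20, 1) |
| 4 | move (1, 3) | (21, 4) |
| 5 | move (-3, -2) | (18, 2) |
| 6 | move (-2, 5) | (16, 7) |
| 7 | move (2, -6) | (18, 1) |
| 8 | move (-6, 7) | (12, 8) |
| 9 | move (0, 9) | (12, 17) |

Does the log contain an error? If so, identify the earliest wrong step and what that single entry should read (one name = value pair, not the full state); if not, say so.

step 3, y = 7

1. x = 1 + (5) = 6, y = 1 + (2) = 3 (confirmed correct)
2. x = 6 + (8) = 14, y = 3 + (-4) = -1 (in agreement)
3. x = 14 + (6) = 20, y = -1 + (8) = 7 (this is not what the log shows)
First deviation found at step 3; the corrected entry is y = 7.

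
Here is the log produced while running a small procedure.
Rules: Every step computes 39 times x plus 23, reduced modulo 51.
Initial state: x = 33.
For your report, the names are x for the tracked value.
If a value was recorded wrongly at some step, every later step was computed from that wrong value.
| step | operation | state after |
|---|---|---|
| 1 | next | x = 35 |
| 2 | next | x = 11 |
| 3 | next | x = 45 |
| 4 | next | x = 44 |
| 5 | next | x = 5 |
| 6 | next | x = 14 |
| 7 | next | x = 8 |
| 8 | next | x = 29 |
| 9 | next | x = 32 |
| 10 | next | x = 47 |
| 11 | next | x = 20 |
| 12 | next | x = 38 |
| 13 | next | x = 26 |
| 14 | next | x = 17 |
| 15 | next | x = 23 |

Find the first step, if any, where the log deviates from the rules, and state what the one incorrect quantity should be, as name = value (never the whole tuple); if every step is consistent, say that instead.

1. x = (39*33 + 23) mod 51 = 35 (verified)
2. x = (39*35 + 23) mod 51 = 11 (consistent with the log)
3. x = (39*11 + 23) mod 51 = 44 (the log has a different value)
The audit stops at step 3: the recorded entry is wrong and should be x = 44.

step 3, x = 44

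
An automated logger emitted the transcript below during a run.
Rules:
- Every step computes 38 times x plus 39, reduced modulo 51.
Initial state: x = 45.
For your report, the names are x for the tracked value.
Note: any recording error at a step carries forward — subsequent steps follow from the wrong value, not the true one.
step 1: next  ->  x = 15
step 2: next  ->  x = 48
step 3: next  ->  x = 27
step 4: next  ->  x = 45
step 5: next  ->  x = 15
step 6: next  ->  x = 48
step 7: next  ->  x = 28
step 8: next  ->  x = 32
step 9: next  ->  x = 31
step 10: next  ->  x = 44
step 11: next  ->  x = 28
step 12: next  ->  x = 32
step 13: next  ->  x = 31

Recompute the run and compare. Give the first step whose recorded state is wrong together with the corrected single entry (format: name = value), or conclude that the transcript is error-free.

1. x = (38*45 + 39) mod 51 = 15 (agrees with the transcript)
2. x = (38*15 + 39) mod 51 = 48 (same as recorded)
3. x = (38*48 + 39) mod 51 = 27 (in agreement)
4. x = (38*27 + 39) mod 51 = 45 (in agreement)
5. x = (38*45 + 39) mod 51 = 15 (confirmed correct)
6. x = (38*15 + 39) mod 51 = 48 (confirmed correct)
7. x = (38*48 + 39) mod 51 = 27 (first mismatch against the transcript)
First incorrect step: 7; the correct value is x = 27.

step 7, x = 27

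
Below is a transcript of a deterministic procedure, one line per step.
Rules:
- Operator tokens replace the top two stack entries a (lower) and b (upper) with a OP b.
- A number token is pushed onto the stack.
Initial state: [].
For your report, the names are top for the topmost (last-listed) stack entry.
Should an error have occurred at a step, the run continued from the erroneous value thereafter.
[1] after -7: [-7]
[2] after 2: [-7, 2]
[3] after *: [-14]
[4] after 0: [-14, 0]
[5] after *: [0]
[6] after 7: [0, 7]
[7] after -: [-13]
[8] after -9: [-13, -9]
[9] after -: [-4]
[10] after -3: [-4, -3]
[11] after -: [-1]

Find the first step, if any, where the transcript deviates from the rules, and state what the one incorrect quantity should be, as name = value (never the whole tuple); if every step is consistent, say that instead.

Step 1: push -7: top = -7 — same as recorded.
Step 2: push 2: top = 2 — in agreement.
Step 3: -7 * 2 = -14 — same as recorded.
Step 4: push 0: top = 0 — agrees with the transcript.
Step 5: -14 * 0 = 0 — consistent with the transcript.
Step 6: push 7: top = 7 — checks out.
Step 7: 0 - 7 = -7 — the recorded entry deviates here.
The audit stops at step 7: the recorded entry is wrong and should be top = -7.

step 7, top = -7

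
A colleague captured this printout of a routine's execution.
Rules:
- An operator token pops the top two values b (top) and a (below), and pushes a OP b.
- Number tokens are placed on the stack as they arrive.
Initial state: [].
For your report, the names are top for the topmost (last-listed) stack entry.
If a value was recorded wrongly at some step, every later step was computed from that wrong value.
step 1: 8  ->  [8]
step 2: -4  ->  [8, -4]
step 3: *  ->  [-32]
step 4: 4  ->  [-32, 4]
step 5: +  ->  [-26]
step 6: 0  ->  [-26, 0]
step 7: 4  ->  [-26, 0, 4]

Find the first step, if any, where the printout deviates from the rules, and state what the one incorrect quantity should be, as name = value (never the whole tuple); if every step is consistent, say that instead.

Step 1: push 8: top = 8 — exactly as logged.
Step 2: push -4: top = -4 — checks out.
Step 3: 8 * -4 = -32 — in agreement.
Step 4: push 4: top = 4 — agrees with the printout.
Step 5: -32 + 4 = -28 — a discrepancy with the printout.
That makes step 5 the first incorrect line — top = -28 is what it should show.

step 5, top = -28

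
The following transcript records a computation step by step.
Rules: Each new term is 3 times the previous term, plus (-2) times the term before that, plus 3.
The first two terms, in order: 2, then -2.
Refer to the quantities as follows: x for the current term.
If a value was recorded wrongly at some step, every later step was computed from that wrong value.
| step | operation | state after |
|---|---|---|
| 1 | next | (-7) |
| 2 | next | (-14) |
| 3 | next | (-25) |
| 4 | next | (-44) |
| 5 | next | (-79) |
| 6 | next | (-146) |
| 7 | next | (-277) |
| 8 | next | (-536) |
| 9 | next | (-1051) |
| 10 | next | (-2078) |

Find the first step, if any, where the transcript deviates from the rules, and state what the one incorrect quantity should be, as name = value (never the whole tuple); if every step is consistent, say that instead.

no error

Recomputing the run from the initial state:
step 1: x = -7
step 2: x = -14
step 3: x = -25
step 4: x = -44
step 5: x = -79
step 6: x = -146
step 7: x = -277
step 8: x = -536
step 9: x = -1051
step 10: x = -2078
This matches the transcript at every step.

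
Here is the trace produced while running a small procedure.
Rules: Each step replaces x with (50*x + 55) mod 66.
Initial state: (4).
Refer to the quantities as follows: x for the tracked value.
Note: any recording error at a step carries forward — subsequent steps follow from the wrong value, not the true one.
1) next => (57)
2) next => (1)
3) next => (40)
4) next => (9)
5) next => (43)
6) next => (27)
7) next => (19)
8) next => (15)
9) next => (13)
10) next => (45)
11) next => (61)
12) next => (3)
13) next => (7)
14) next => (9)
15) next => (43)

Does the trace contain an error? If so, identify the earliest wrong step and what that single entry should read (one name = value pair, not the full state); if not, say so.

1. x = (50*4 + 55) mod 66 = 57 (exactly as logged)
2. x = (50*57 + 55) mod 66 = 1 (no discrepancy)
3. x = (50*1 + 55) mod 66 = 39 (the recorded entry deviates here)
Step 3 is the first one off; corrected, x = 39.

step 3, x = 39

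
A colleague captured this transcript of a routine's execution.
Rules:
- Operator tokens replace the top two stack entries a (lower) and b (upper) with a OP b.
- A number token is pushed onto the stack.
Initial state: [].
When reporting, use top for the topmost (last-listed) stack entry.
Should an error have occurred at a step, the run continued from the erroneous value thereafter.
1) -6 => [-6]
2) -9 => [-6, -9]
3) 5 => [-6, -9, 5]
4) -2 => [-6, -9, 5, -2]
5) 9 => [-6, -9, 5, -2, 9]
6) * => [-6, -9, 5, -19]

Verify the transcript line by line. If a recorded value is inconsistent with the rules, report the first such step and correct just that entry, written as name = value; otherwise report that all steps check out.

Recomputing the run from the initial state:
step 1: [-6]
step 2: [-6, -9]
step 3: [-6, -9, 5]
step 4: [-6, -9, 5, -2]
step 5: [-6, -9, 5, -2, 9]
step 6: [-6, -9, 5, -18]
The first disagreement with the transcript is at step 6, where the value should be top = -18.

step 6, top = -18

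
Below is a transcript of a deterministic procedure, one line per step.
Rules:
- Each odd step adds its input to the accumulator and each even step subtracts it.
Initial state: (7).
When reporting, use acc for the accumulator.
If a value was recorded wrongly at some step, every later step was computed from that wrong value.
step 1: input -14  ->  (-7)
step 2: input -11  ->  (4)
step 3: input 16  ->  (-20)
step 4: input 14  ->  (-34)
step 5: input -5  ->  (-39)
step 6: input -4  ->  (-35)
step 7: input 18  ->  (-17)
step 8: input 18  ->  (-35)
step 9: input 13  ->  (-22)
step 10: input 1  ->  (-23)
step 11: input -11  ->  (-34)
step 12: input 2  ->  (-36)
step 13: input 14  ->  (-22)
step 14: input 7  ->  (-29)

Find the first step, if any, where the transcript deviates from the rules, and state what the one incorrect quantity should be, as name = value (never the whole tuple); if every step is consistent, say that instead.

Step 1: acc = 7 + -14 = -7 — consistent with the transcript.
Step 2: acc = -7 - -11 = 4 — agrees with the transcript.
Step 3: acc = 4 + 16 = 20 — this is not what the transcript shows.
The earliest wrong entry is at step 3: it should read acc = 20.

step 3, acc = 20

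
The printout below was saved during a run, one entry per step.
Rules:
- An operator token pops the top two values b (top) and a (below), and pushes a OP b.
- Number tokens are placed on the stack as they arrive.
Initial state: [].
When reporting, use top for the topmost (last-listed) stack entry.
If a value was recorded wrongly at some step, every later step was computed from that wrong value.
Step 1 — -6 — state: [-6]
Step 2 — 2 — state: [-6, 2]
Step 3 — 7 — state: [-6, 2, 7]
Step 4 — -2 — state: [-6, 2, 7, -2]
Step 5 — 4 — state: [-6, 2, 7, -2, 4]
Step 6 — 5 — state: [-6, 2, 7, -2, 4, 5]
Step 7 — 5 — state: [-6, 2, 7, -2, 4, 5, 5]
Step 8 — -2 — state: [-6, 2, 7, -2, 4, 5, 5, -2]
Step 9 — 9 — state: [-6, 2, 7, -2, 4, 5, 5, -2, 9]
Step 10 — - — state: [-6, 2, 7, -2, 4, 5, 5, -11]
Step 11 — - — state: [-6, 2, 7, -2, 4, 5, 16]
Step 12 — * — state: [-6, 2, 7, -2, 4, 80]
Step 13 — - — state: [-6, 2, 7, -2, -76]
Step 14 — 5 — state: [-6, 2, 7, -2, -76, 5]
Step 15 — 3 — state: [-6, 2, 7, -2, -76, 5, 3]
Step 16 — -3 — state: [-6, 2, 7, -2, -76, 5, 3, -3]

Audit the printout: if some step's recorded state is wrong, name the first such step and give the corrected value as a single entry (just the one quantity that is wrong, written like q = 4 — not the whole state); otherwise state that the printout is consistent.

no error

Recomputing the run from the initial state:
step 1: [-6]
step 2: [-6, 2]
step 3: [-6, 2, 7]
step 4: [-6, 2, 7, -2]
step 5: [-6, 2, 7, -2, 4]
step 6: [-6, 2, 7, -2, 4, 5]
step 7: [-6, 2, 7, -2, 4, 5, 5]
step 8: [-6, 2, 7, -2, 4, 5, 5, -2]
step 9: [-6, 2, 7, -2, 4, 5, 5, -2, 9]
step 10: [-6, 2, 7, -2, 4, 5, 5, -11]
step 11: [-6, 2, 7, -2, 4, 5, 16]
step 12: [-6, 2, 7, -2, 4, 80]
step 13: [-6, 2, 7, -2, -76]
step 14: [-6, 2, 7, -2, -76, 5]
step 15: [-6, 2, 7, -2, -76, 5, 3]
step 16: [-6, 2, 7, -2, -76, 5, 3, -3]
This matches the printout at every step.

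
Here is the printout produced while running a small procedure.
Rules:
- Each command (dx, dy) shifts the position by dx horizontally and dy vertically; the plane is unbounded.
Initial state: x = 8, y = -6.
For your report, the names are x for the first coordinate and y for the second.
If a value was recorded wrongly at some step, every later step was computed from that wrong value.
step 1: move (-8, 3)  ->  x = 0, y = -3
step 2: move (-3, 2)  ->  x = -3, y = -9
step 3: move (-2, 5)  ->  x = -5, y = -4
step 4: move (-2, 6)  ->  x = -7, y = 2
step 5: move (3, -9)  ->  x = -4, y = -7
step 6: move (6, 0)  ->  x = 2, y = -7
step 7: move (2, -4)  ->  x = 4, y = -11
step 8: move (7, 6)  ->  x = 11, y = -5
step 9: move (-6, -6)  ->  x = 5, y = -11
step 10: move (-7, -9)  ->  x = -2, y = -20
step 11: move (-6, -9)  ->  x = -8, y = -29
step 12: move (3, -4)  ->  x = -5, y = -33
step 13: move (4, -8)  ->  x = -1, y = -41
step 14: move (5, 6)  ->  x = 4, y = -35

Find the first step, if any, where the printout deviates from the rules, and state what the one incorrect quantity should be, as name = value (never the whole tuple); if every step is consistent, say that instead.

step 1: x = 8 + (-8) = 0, y = -6 + (3) = -3 -> no discrepancy
step 2: x = 0 + (-3) = -3, y = -3 + (2) = -1 -> the printout disagrees here
Step 2 is the first one off; corrected, y = -1.

step 2, y = -1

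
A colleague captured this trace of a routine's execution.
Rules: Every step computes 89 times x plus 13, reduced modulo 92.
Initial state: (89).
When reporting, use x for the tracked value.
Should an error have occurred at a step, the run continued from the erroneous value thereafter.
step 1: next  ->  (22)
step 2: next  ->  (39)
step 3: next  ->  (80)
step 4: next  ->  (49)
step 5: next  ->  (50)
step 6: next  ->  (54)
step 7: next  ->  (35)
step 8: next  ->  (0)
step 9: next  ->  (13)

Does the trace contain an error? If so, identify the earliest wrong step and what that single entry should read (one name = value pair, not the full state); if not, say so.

step 1: x = (89*89 + 13) mod 92 = 22 -> matches
step 2: x = (89*22 + 13) mod 92 = 39 -> confirmed correct
step 3: x = (89*39 + 13) mod 92 = 80 -> matches
step 4: x = (89*80 + 13) mod 92 = 49 -> in agreement
step 5: x = (89*49 + 13) mod 92 = 50 -> no discrepancy
step 6: x = (89*50 + 13) mod 92 = 47 -> the recorded entry deviates here
Step 6 is the first one off; corrected, x = 47.

step 6, x = 47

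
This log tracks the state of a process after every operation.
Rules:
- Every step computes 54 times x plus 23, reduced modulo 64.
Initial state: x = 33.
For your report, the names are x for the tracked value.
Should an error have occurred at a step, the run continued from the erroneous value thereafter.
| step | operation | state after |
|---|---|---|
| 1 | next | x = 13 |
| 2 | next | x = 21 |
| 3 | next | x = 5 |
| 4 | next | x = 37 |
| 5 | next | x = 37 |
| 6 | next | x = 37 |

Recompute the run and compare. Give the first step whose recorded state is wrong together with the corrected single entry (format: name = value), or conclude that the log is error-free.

no error

1. x = (54*33 + 23) mod 64 = 13 (matches)
2. x = (54*13 + 23) mod 64 = 21 (same as recorded)
3. x = (54*21 + 23) mod 64 = 5 (verified)
4. x = (54*5 + 23) mod 64 = 37 (matches)
5. x = (54*37 + 23) mod 64 = 37 (checks out)
6. x = (54*37 + 23) mod 64 = 37 (agrees with the log)
Every step is consistent.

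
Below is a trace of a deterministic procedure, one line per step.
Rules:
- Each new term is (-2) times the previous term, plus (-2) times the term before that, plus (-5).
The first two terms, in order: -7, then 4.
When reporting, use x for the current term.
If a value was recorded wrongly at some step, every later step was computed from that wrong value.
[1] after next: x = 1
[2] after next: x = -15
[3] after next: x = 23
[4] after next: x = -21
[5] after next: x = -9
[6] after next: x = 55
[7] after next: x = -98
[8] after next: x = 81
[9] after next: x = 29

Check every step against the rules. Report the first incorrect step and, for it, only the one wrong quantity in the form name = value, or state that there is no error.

step 7, x = -97

Recomputing the run from the initial state:
step 1: x = 1
step 2: x = -15
step 3: x = 23
step 4: x = -21
step 5: x = -9
step 6: x = 55
step 7: x = -97
step 8: x = 79
step 9: x = 31
The first disagreement with the trace is at step 7, where the value should be x = -97.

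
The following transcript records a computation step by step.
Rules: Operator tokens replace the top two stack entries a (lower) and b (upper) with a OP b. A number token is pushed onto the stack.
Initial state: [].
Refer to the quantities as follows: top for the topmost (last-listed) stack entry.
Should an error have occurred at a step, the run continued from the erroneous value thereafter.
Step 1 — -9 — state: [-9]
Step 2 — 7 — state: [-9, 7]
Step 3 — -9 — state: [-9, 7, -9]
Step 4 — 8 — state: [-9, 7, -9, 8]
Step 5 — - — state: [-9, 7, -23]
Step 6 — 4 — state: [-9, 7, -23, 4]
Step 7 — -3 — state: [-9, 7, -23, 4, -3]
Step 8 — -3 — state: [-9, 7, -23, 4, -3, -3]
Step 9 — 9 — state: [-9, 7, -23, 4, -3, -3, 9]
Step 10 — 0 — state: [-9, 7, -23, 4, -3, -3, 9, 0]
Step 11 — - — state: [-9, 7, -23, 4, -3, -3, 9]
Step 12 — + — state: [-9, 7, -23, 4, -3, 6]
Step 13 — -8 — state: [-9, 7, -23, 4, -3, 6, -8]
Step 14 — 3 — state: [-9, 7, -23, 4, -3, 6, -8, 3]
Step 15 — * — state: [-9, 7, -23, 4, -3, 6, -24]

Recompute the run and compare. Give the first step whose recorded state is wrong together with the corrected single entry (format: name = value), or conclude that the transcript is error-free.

step 5, top = -17

step 1: push -9: top = -9 -> matches
step 2: push 7: top = 7 -> matches
step 3: push -9: top = -9 -> checks out
step 4: push 8: top = 8 -> in agreement
step 5: -9 - 8 = -17 -> a discrepancy with the transcript
First incorrect step: 5; the correct value is top = -17.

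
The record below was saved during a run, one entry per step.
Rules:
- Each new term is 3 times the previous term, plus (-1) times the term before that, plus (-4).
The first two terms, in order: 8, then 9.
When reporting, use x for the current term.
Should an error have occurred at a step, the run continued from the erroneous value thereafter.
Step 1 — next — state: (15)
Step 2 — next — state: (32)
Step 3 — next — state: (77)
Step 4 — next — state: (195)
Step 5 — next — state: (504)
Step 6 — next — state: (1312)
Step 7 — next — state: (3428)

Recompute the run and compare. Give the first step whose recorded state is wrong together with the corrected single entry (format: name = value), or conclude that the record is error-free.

Step 1: x = 3*(9) + (-1)*(8) + (-4) = 15 — no discrepancy.
Step 2: x = 3*(15) + (-1)*(9) + (-4) = 32 — checks out.
Step 3: x = 3*(32) + (-1)*(15) + (-4) = 77 — confirmed correct.
Step 4: x = 3*(77) + (-1)*(32) + (-4) = 195 — verified.
Step 5: x = 3*(195) + (-1)*(77) + (-4) = 504 — confirmed correct.
Step 6: x = 3*(504) + (-1)*(195) + (-4) = 1313 — first mismatch against the record.
The audit stops at step 6: the recorded entry is wrong and should be x = 1313.

step 6, x = 1313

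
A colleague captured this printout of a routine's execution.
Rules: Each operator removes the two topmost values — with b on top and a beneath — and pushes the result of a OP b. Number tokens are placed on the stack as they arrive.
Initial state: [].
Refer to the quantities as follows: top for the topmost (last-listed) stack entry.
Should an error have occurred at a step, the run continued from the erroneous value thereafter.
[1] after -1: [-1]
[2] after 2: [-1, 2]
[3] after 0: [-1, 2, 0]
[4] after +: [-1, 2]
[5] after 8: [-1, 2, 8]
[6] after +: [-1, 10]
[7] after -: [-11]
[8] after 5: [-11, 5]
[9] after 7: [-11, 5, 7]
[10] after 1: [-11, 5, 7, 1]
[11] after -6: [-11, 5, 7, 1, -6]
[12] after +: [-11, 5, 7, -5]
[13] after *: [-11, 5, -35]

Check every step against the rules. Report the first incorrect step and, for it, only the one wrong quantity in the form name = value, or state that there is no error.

no error

Recomputing the run from the initial state:
step 1: [-1]
step 2: [-1, 2]
step 3: [-1, 2, 0]
step 4: [-1, 2]
step 5: [-1, 2, 8]
step 6: [-1, 10]
step 7: [-11]
step 8: [-11, 5]
step 9: [-11, 5, 7]
step 10: [-11, 5, 7, 1]
step 11: [-11, 5, 7, 1, -6]
step 12: [-11, 5, 7, -5]
step 13: [-11, 5, -35]
This matches the printout at every step.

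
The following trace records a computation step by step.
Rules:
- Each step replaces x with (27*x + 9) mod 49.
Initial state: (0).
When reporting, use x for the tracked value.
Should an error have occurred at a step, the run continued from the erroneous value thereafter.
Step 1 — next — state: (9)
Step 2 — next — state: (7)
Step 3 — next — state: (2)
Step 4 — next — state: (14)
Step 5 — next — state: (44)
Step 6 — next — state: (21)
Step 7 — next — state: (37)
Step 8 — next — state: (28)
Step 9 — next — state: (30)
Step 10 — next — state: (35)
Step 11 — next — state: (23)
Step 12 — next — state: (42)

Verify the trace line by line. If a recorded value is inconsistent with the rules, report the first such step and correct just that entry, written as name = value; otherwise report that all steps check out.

no error

Recomputing the run from the initial state:
step 1: x = 9
step 2: x = 7
step 3: x = 2
step 4: x = 14
step 5: x = 44
step 6: x = 21
step 7: x = 37
step 8: x = 28
step 9: x = 30
step 10: x = 35
step 11: x = 23
step 12: x = 42
This matches the trace at every step.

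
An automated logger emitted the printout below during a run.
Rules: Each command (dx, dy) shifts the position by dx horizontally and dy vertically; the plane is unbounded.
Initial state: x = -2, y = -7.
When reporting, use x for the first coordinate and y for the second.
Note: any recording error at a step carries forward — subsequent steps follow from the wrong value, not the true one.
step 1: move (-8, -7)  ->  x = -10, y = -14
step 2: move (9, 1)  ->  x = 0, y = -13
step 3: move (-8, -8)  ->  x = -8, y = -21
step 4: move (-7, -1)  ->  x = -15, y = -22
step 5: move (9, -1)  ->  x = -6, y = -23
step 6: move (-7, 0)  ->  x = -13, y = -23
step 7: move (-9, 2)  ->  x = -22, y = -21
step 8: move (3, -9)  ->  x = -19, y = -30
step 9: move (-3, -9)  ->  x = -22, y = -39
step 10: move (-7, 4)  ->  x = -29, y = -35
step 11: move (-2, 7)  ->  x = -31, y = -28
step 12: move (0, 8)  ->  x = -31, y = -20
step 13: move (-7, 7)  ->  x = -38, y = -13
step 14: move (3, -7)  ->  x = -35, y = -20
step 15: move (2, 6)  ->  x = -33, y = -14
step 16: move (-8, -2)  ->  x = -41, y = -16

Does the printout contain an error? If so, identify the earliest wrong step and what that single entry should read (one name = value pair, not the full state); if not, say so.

step 2, x = -1

Recomputing the run from the initial state:
step 1: x = -10, y = -14
step 2: x = -1, y = -13
step 3: x = -9, y = -21
step 4: x = -16, y = -22
step 5: x = -7, y = -23
step 6: x = -14, y = -23
step 7: x = -23, y = -21
step 8: x = -20, y = -30
step 9: x = -23, y = -39
step 10: x = -30, y = -35
step 11: x = -32, y = -28
step 12: x = -32, y = -20
step 13: x = -39, y = -13
step 14: x = -36, y = -20
step 15: x = -34, y = -14
step 16: x = -42, y = -16
The first disagreement with the printout is at step 2, where the value should be x = -1.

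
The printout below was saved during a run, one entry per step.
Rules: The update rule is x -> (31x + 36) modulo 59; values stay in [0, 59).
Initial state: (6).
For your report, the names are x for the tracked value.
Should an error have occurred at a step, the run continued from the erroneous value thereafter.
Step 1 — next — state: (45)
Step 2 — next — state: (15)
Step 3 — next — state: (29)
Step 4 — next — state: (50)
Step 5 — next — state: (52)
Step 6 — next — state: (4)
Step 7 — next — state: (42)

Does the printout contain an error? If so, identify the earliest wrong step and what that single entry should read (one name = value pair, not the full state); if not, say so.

step 6, x = 55

1. x = (31*6 + 36) mod 59 = 45 (agrees with the printout)
2. x = (31*45 + 36) mod 59 = 15 (no discrepancy)
3. x = (31*15 + 36) mod 59 = 29 (no discrepancy)
4. x = (31*29 + 36) mod 59 = 50 (no discrepancy)
5. x = (31*50 + 36) mod 59 = 52 (consistent with the printout)
6. x = (31*52 + 36) mod 59 = 55 (the recorded entry deviates here)
First incorrect step: 6; the correct value is x = 55.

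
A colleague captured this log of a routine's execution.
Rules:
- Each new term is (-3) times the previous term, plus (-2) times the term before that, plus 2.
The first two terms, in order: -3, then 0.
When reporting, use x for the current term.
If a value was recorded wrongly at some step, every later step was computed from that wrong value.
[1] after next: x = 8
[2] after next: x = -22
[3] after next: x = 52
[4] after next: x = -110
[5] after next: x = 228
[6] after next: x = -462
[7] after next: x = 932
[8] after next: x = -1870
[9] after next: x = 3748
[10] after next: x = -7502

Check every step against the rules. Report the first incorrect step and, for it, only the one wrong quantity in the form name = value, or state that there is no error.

no error

step 1: x = -3*(0) + (-2)*(-3) + (2) = 8 -> consistent with the log
step 2: x = -3*(8) + (-2)*(0) + (2) = -22 -> same as recorded
step 3: x = -3*(-22) + (-2)*(8) + (2) = 52 -> in agreement
step 4: x = -3*(52) + (-2)*(-22) + (2) = -110 -> verified
step 5: x = -3*(-110) + (-2)*(52) + (2) = 228 -> in agreement
step 6: x = -3*(228) + (-2)*(-110) + (2) = -462 -> checks out
step 7: x = -3*(-462) + (-2)*(228) + (2) = 932 -> verified
step 8: x = -3*(932) + (-2)*(-462) + (2) = -1870 -> agrees with the log
step 9: x = -3*(-1870) + (-2)*(932) + (2) = 3748 -> same as recorded
step 10: x = -3*(3748) + (-2)*(-1870) + (2) = -7502 -> in agreement
The whole run recomputes cleanly — no discrepancies.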